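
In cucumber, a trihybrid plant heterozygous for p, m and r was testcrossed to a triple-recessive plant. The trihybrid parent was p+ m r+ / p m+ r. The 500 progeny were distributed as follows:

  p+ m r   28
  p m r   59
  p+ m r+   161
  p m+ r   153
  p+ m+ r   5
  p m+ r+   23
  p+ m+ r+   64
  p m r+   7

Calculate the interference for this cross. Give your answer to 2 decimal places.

0.29

The two rarest classes, p m r+ and p+ m+ r, are the double crossovers. Comparing them with the parentals, only the p allele has switched, so p is the middle locus and the order is m – p – r.
m–p: (123 + 12)/500 = 0.2700; p–r: (51 + 12)/500 = 0.1260.
Expected DCO frequency = 0.2700 × 0.1260 ≈ 0.03402; observed = 12/500 ≈ 0.02400.
Coefficient of coincidence = 0.02400/0.03402 ≈ 0.71; interference = 1 − 0.71 = 0.29.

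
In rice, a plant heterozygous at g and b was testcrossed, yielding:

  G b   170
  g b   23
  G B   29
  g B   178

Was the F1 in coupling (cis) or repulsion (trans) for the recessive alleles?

The two most frequent classes are G b (170) and g B (178); these are the parental (non-recombinant) types.
So the F1 carried G b on one chromosome and g B on the other — the recessive alleles are on opposite chromosomes (trans / repulsion).

trans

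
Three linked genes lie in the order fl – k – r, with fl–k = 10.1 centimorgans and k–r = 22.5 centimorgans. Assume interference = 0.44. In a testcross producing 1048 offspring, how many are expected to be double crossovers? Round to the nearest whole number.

13

Map distances give recombination frequencies of 0.101 and 0.225 for the two intervals.
With interference 0.44 (so coincidence = 0.56), expected double-crossover frequency = 0.101 × 0.225 × 0.56 = 0.01273.
Expected number = 0.01273 × 1048 = 13.34 ≈ 13.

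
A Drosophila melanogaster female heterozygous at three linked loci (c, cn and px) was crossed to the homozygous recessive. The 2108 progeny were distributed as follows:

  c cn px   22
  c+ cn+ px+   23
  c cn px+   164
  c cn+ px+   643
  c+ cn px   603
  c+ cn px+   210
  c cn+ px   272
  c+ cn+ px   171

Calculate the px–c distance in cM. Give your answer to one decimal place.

The two most frequent reciprocal classes, c+ cn px and c cn+ px+, are the parental types, so the F1 was c+ cn px / c cn+ px+.
The two rarest classes, c cn px and c+ cn+ px+, are the double crossovers. Comparing them with the parentals, only the c allele has switched, so c is the middle locus and the order is cn – c – px.
Crossovers in the c–px interval produce the single-crossover classes c+ cn px+ and c cn+ px (210 + 272 = 482) plus the double crossovers (45).
RF(c–px) = (482 + 45) / 2108 = 527/2108 = 0.2500 → 25.0 cM.

25.0 cM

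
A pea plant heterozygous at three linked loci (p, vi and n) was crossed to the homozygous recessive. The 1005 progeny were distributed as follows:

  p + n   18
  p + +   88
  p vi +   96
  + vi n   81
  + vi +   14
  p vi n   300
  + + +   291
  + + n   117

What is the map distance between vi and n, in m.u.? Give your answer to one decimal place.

24.4 m.u.

The two most frequent reciprocal classes, + + + and p vi n, are the parental types, so the F1 was + + + / p vi n.
The two rarest classes, + vi + and p + n, are the double crossovers. Comparing them with the parentals, only the vi allele has switched, so vi is the middle locus and the order is n – vi – p.
Crossovers in the n–vi interval produce the single-crossover classes + + n and p vi + (117 + 96 = 213) plus the double crossovers (32).
RF(n–vi) = (213 + 32) / 1005 = 245/1005 = 0.2438 → 24.4 m.u.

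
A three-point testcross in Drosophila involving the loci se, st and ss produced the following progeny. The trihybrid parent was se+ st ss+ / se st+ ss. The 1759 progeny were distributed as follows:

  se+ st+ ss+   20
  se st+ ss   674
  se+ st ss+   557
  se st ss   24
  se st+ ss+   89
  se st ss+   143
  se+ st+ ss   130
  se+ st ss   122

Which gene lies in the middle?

The two rarest classes, se+ st+ ss+ and se st ss, are the double crossovers. Comparing them with the parentals, only the st allele has switched, so st is the middle locus and the order is se – st – ss.

st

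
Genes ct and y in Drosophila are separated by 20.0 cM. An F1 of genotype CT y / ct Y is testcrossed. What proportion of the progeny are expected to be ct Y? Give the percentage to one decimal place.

40.0%

A map distance of 20.0 cM corresponds to a recombination frequency of 0.200.
The F1 is CT y / ct Y, so ct Y is a parental gamete class with expected frequency (1 − r)/2 = 0.800/2 = 0.4000.
That is 0.4000 = 40.0% of the progeny.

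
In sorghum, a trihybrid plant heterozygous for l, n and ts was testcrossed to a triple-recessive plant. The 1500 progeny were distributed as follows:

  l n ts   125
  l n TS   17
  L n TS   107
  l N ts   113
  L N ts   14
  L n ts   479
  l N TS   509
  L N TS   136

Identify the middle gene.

The two most frequent reciprocal classes, l N TS and L n ts, are the parental types, so the F1 was l N TS / L n ts.
The two rarest classes, l n TS and L N ts, are the double crossovers. Comparing them with the parentals, only the n allele has switched, so n is the middle locus and the order is ts – n – l.

n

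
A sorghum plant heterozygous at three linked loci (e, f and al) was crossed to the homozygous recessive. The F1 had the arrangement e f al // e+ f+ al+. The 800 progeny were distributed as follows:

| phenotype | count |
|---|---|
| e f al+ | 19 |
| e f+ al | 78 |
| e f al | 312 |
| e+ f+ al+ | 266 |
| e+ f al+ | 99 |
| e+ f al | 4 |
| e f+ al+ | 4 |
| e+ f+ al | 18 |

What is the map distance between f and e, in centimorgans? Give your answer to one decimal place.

The two rarest classes, e+ f al and e f+ al+, are the double crossovers. Comparing them with the parentals, only the e allele has switched, so e is the middle locus and the order is f – e – al.
Crossovers in the f–e interval produce the single-crossover classes e f+ al and e+ f al+ (78 + 99 = 177) plus the double crossovers (8).
RF(f–e) = (177 + 8) / 800 = 185/800 = 0.2313 → 23.1 centimorgans.

23.1 centimorgans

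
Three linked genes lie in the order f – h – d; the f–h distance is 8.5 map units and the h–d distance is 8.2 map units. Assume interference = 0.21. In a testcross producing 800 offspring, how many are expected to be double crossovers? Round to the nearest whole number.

Map distances give recombination frequencies of 0.085 and 0.082 for the two intervals.
With interference 0.21 (so coincidence = 0.79), expected double-crossover frequency = 0.085 × 0.082 × 0.79 = 0.00551.
Expected number = 0.00551 × 800 = 4.41 ≈ 4.

4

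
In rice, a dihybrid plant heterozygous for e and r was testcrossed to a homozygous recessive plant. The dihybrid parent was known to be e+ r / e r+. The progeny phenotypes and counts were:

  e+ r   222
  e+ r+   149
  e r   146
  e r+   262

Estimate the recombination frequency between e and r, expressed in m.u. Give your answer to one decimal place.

37.9 m.u.

The recombinant classes are e+ r+ and e r: 149 + 146 = 295.
Recombination frequency = 295/779 = 0.3787 ≈ 37.9%, i.e. 37.9 m.u.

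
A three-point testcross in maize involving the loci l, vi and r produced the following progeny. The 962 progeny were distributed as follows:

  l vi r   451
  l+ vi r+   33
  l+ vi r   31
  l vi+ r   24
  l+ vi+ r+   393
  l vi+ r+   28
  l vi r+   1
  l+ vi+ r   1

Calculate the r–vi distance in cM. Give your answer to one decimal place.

The two most frequent reciprocal classes, l vi r and l+ vi+ r+, are the parental types, so the F1 was l vi r / l+ vi+ r+.
The two rarest classes, l vi r+ and l+ vi+ r, are the double crossovers. Comparing them with the parentals, only the r allele has switched, so r is the middle locus and the order is vi – r – l.
Crossovers in the vi–r interval produce the single-crossover classes l vi+ r and l+ vi r+ (24 + 33 = 57) plus the double crossovers (2).
RF(vi–r) = (57 + 2) / 962 = 59/962 = 0.0613 → 6.1 cM.

6.1 cM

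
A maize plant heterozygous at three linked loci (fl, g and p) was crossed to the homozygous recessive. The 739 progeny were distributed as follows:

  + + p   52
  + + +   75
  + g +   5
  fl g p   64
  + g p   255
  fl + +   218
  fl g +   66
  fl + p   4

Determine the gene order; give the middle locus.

The two most frequent reciprocal classes, fl + + and + g p, are the parental types, so the F1 was fl + + / + g p.
The two rarest classes, fl + p and + g +, are the double crossovers. Comparing them with the parentals, only the p allele has switched, so p is the middle locus and the order is fl – p – g.

p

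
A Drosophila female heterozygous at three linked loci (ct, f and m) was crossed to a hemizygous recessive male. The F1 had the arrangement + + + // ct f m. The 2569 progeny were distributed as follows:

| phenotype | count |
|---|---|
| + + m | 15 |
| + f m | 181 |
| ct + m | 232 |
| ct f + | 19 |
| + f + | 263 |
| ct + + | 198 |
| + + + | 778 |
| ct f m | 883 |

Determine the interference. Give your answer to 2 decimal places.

0.60

The two rarest classes, + + m and ct f +, are the double crossovers. Comparing them with the parentals, only the m allele has switched, so m is the middle locus and the order is f – m – ct.
f–m: (495 + 34)/2569 = 0.2059; m–ct: (379 + 34)/2569 = 0.1608.
Expected DCO frequency = 0.2059 × 0.1608 ≈ 0.03311; observed = 34/2569 ≈ 0.01323.
Coefficient of coincidence = 0.01323/0.03311 ≈ 0.40; interference = 1 − 0.40 = 0.60.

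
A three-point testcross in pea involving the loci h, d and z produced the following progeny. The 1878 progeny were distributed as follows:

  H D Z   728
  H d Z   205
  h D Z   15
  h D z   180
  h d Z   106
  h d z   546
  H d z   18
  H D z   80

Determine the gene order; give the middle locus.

The two most frequent reciprocal classes, H D Z and h d z, are the parental types, so the F1 was H D Z / h d z.
The two rarest classes, h D Z and H d z, are the double crossovers. Comparing them with the parentals, only the h allele has switched, so h is the middle locus and the order is d – h – z.

h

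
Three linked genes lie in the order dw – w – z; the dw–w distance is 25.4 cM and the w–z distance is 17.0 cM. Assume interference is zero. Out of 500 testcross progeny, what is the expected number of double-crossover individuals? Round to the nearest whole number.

22

Map distances give recombination frequencies of 0.254 and 0.170 for the two intervals.
With no interference, expected double-crossover frequency = 0.254 × 0.170 = 0.04318.
Expected number = 0.04318 × 500 = 21.59 ≈ 22.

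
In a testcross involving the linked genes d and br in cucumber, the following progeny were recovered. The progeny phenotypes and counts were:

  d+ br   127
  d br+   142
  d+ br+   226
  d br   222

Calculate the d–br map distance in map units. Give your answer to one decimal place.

The two most frequent classes, d+ br+ (226) and d br (222), are the parental types, so the F1 was d+ br+ / d br.
The recombinant classes are d+ br and d br+: 127 + 142 = 269.
Recombination frequency = 269/717 = 0.3752 ≈ 37.5%, i.e. 37.5 map units.

37.5 map units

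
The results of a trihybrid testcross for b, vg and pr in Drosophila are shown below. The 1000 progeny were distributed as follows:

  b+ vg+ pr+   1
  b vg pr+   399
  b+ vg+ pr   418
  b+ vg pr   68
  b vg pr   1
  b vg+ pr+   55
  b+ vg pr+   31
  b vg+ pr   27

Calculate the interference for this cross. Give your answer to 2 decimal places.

0.73

The two most frequent reciprocal classes, b+ vg+ pr and b vg pr+, are the parental types, so the F1 was b+ vg+ pr / b vg pr+.
The two rarest classes, b+ vg+ pr+ and b vg pr, are the double crossovers. Comparing them with the parentals, only the pr allele has switched, so pr is the middle locus and the order is vg – pr – b.
vg–pr: (123 + 2)/1000 = 0.1250; pr–b: (58 + 2)/1000 = 0.0600.
Expected DCO frequency = 0.1250 × 0.0600 ≈ 0.00750; observed = 2/1000 ≈ 0.00200.
Coefficient of coincidence = 0.00200/0.00750 ≈ 0.27; interference = 1 − 0.27 = 0.73.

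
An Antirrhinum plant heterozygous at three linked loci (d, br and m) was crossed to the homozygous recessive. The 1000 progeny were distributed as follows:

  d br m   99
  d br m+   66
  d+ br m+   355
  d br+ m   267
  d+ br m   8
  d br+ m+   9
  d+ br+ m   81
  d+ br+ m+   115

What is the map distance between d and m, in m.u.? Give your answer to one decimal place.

The two most frequent reciprocal classes, d+ br m+ and d br+ m, are the parental types, so the F1 was d+ br m+ / d br+ m.
The two rarest classes, d+ br m and d br+ m+, are the double crossovers. Comparing them with the parentals, only the m allele has switched, so m is the middle locus and the order is d – m – br.
Crossovers in the d–m interval produce the single-crossover classes d br m+ and d+ br+ m (66 + 81 = 147) plus the double crossovers (17).
RF(d–m) = (147 + 17) / 1000 = 164/1000 = 0.1640 → 16.4 m.u.

16.4 m.u.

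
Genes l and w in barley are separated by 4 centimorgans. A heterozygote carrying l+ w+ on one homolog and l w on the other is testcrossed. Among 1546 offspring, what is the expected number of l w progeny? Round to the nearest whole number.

A map distance of 4 centimorgans corresponds to a recombination frequency of 0.040.
The F1 is l+ w+ / l w, so l w is a parental gamete class with expected frequency (1 − r)/2 = 0.960/2 = 0.4800.
Expected number = 0.4800 × 1546 = 742.08 ≈ 742.

742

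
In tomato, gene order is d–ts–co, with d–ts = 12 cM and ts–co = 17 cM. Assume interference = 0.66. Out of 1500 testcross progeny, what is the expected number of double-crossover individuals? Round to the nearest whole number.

10

Map distances give recombination frequencies of 0.120 and 0.170 for the two intervals.
With interference 0.66 (so coincidence = 0.34), expected double-crossover frequency = 0.120 × 0.170 × 0.34 = 0.00694.
Expected number = 0.00694 × 1500 = 10.40 ≈ 10.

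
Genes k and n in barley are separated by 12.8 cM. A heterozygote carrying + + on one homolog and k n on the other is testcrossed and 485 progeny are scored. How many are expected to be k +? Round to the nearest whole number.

31

A map distance of 12.8 cM corresponds to a recombination frequency of 0.128.
The F1 is + + / k n, so k + is a recombinant gamete class with expected frequency r/2 = 0.128/2 = 0.0640.
Expected number = 0.0640 × 485 = 31.04 ≈ 31.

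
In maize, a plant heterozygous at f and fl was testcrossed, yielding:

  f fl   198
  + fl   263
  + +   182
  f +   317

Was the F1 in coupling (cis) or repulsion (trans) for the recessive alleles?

The two most frequent classes are + fl (263) and f + (317); these are the parental (non-recombinant) types.
So the F1 carried + fl on one chromosome and f + on the other — the recessive alleles are on opposite chromosomes (trans / repulsion).

trans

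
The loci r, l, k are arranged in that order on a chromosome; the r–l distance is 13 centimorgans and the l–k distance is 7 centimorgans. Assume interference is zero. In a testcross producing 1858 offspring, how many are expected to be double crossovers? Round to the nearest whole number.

17

Map distances give recombination frequencies of 0.130 and 0.070 for the two intervals.
With no interference, expected double-crossover frequency = 0.130 × 0.070 = 0.00910.
Expected number = 0.00910 × 1858 = 16.91 ≈ 17.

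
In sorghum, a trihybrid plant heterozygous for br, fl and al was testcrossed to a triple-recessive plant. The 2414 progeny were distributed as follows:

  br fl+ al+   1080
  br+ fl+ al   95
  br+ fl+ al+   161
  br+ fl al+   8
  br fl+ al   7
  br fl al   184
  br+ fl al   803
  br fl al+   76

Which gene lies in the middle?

The two most frequent reciprocal classes, br+ fl al and br fl+ al+, are the parental types, so the F1 was br+ fl al / br fl+ al+.
The two rarest classes, br+ fl al+ and br fl+ al, are the double crossovers. Comparing them with the parentals, only the al allele has switched, so al is the middle locus and the order is fl – al – br.

al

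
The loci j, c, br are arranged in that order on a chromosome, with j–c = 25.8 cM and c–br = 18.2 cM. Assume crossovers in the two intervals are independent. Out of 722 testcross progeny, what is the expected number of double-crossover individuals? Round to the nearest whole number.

34

Map distances give recombination frequencies of 0.258 and 0.182 for the two intervals.
With no interference, expected double-crossover frequency = 0.258 × 0.182 = 0.04696.
Expected number = 0.04696 × 722 = 33.90 ≈ 34.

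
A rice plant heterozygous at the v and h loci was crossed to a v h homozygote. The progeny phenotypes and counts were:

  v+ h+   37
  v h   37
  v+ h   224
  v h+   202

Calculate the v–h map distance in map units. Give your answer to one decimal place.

The two most frequent classes, v+ h (224) and v h+ (202), are the parental types, so the F1 was v+ h / v h+.
The recombinant classes are v+ h+ and v h: 37 + 37 = 74.
Recombination frequency = 74/500 = 0.1480 ≈ 14.8%, i.e. 14.8 map units.

14.8 map units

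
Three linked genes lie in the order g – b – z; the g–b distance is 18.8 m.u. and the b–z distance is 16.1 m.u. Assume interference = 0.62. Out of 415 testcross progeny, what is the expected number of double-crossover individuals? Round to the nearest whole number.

Map distances give recombination frequencies of 0.188 and 0.161 for the two intervals.
With interference 0.62 (so coincidence = 0.38), expected double-crossover frequency = 0.188 × 0.161 × 0.38 = 0.01150.
Expected number = 0.01150 × 415 = 4.77 ≈ 5.

5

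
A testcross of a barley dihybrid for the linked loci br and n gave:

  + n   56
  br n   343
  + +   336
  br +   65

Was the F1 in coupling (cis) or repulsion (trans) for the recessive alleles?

The two most frequent classes are + + (336) and br n (343); these are the parental (non-recombinant) types.
So the F1 carried + + on one chromosome and br n on the other — the recessive alleles are on the same chromosome (cis / coupling).

cis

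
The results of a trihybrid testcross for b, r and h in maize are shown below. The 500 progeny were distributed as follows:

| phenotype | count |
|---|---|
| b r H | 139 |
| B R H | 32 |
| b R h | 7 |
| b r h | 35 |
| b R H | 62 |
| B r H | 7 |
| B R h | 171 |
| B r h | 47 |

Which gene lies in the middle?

The two most frequent reciprocal classes, b r H and B R h, are the parental types, so the F1 was b r H / B R h.
The two rarest classes, B r H and b R h, are the double crossovers. Comparing them with the parentals, only the b allele has switched, so b is the middle locus and the order is r – b – h.

b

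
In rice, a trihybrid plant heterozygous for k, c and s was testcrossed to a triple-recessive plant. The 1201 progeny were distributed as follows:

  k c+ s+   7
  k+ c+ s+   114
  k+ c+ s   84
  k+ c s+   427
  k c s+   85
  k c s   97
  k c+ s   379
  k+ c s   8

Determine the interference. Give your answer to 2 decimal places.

The two most frequent reciprocal classes, k c+ s and k+ c s+, are the parental types, so the F1 was k c+ s / k+ c s+.
The two rarest classes, k c+ s+ and k+ c s, are the double crossovers. Comparing them with the parentals, only the s allele has switched, so s is the middle locus and the order is k – s – c.
k–s: (169 + 15)/1201 = 0.1532; s–c: (211 + 15)/1201 = 0.1882.
Expected DCO frequency = 0.1532 × 0.1882 ≈ 0.02883; observed = 15/1201 ≈ 0.01249.
Coefficient of coincidence = 0.01249/0.02883 ≈ 0.43; interference = 1 − 0.43 = 0.57.

0.57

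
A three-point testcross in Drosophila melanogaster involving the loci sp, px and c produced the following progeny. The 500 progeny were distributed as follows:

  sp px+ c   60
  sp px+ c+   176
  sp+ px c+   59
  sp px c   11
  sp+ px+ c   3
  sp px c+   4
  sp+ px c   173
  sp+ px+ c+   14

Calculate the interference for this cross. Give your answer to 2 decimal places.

The two most frequent reciprocal classes, sp+ px c and sp px+ c+, are the parental types, so the F1 was sp+ px c / sp px+ c+.
The two rarest classes, sp+ px+ c and sp px c+, are the double crossovers. Comparing them with the parentals, only the px allele has switched, so px is the middle locus and the order is sp – px – c.
sp–px: (25 + 7)/500 = 0.0640; px–c: (119 + 7)/500 = 0.2520.
Expected DCO frequency = 0.0640 × 0.2520 ≈ 0.01613; observed = 7/500 ≈ 0.01400.
Coefficient of coincidence = 0.01400/0.01613 ≈ 0.87; interference = 1 − 0.87 = 0.13.

0.13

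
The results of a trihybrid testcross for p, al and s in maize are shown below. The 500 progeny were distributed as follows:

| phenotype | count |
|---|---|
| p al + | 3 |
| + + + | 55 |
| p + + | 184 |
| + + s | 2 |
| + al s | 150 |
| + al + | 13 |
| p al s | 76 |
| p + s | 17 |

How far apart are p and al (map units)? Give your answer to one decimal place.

27.2 map units

The two most frequent reciprocal classes, + al s and p + +, are the parental types, so the F1 was + al s / p + +.
The two rarest classes, + + s and p al +, are the double crossovers. Comparing them with the parentals, only the al allele has switched, so al is the middle locus and the order is p – al – s.
Crossovers in the p–al interval produce the single-crossover classes p al s and + + + (76 + 55 = 131) plus the double crossovers (5).
RF(p–al) = (131 + 5) / 500 = 136/500 = 0.2720 → 27.2 map units.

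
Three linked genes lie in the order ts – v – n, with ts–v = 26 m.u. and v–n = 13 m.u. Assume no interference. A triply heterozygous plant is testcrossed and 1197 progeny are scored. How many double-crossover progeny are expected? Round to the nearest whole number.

Map distances give recombination frequencies of 0.260 and 0.130 for the two intervals.
With no interference, expected double-crossover frequency = 0.260 × 0.130 = 0.03380.
Expected number = 0.03380 × 1197 = 40.46 ≈ 40.

40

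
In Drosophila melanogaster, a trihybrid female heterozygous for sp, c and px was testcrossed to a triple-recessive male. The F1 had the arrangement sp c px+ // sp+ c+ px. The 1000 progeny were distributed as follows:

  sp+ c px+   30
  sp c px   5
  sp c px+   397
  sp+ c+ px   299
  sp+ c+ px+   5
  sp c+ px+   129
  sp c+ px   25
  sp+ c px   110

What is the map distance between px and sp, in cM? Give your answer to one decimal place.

6.5 cM

The two rarest classes, sp c px and sp+ c+ px+, are the double crossovers. Comparing them with the parentals, only the px allele has switched, so px is the middle locus and the order is c – px – sp.
Crossovers in the px–sp interval produce the single-crossover classes sp+ c px+ and sp c+ px (30 + 25 = 55) plus the double crossovers (10).
RF(px–sp) = (55 + 10) / 1000 = 65/1000 = 0.0650 → 6.5 cM.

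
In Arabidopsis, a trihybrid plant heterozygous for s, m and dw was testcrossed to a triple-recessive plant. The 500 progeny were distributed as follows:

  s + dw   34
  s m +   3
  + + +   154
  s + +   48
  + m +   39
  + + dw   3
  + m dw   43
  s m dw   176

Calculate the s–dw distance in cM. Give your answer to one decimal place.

The two most frequent reciprocal classes, s m dw and + + +, are the parental types, so the F1 was s m dw / + + +.
The two rarest classes, s m + and + + dw, are the double crossovers. Comparing them with the parentals, only the dw allele has switched, so dw is the middle locus and the order is m – dw – s.
Crossovers in the dw–s interval produce the single-crossover classes + m dw and s + + (43 + 48 = 91) plus the double crossovers (6).
RF(dw–s) = (91 + 6) / 500 = 97/500 = 0.1940 → 19.4 cM.

19.4 cM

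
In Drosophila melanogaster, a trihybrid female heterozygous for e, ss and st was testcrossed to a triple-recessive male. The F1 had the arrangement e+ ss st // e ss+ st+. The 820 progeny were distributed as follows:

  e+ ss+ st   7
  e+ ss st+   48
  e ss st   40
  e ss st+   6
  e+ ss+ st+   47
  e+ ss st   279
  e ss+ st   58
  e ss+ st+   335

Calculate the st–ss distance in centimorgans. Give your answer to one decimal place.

The two rarest classes, e+ ss+ st and e ss st+, are the double crossovers. Comparing them with the parentals, only the ss allele has switched, so ss is the middle locus and the order is e – ss – st.
Crossovers in the ss–st interval produce the single-crossover classes e+ ss st+ and e ss+ st (48 + 58 = 106) plus the double crossovers (13).
RF(ss–st) = (106 + 13) / 820 = 119/820 = 0.1451 → 14.5 centimorgans.

14.5 centimorgans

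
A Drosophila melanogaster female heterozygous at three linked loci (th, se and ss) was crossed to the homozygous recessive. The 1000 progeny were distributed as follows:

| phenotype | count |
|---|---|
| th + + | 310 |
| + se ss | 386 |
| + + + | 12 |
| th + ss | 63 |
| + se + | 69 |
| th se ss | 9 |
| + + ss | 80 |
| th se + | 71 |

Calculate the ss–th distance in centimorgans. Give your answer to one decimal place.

The two most frequent reciprocal classes, + se ss and th + +, are the parental types, so the F1 was + se ss / th + +.
The two rarest classes, th se ss and + + +, are the double crossovers. Comparing them with the parentals, only the th allele has switched, so th is the middle locus and the order is se – th – ss.
Crossovers in the th–ss interval produce the single-crossover classes + se + and th + ss (69 + 63 = 132) plus the double crossovers (21).
RF(th–ss) = (132 + 21) / 1000 = 153/1000 = 0.1530 → 15.3 centimorgans.

15.3 centimorgans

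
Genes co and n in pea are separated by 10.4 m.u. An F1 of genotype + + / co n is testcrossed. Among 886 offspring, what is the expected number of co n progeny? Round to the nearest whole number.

A map distance of 10.4 m.u. corresponds to a recombination frequency of 0.104.
The F1 is + + / co n, so co n is a parental gamete class with expected frequency (1 − r)/2 = 0.896/2 = 0.4480.
Expected number = 0.4480 × 886 = 396.93 ≈ 397.

397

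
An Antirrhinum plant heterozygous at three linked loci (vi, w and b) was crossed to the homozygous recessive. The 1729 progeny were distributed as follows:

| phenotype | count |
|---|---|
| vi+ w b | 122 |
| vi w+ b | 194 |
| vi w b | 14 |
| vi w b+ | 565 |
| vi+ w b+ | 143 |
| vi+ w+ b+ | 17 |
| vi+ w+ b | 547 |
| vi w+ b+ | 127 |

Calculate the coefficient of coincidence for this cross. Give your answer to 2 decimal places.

0.52

The two most frequent reciprocal classes, vi+ w+ b and vi w b+, are the parental types, so the F1 was vi+ w+ b / vi w b+.
The two rarest classes, vi+ w+ b+ and vi w b, are the double crossovers. Comparing them with the parentals, only the b allele has switched, so b is the middle locus and the order is w – b – vi.
w–b: (249 + 31)/1729 = 0.1619; b–vi: (337 + 31)/1729 = 0.2128.
Expected DCO frequency = 0.1619 × 0.2128 ≈ 0.03445; observed = 31/1729 ≈ 0.01793.
Coefficient of coincidence = 0.01793/0.03445 ≈ 0.52.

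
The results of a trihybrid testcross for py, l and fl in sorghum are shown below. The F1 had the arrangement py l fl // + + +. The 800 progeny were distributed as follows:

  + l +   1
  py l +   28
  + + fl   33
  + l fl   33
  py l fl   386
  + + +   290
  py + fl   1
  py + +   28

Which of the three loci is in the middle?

The two rarest classes, py + fl and + l +, are the double crossovers. Comparing them with the parentals, only the l allele has switched, so l is the middle locus and the order is py – l – fl.

l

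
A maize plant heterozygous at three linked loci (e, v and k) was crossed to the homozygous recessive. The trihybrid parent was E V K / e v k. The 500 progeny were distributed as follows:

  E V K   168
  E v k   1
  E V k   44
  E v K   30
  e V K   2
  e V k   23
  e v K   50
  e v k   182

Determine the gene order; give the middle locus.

e

The two rarest classes, e V K and E v k, are the double crossovers. Comparing them with the parentals, only the e allele has switched, so e is the middle locus and the order is k – e – v.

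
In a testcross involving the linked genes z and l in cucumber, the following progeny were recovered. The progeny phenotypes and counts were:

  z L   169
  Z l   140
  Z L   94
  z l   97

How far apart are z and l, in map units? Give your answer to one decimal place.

The two most frequent classes, Z l (140) and z L (169), are the parental types, so the F1 was Z l / z L.
The recombinant classes are Z L and z l: 94 + 97 = 191.
Recombination frequency = 191/500 = 0.3820 ≈ 38.2%, i.e. 38.2 map units.

38.2 map units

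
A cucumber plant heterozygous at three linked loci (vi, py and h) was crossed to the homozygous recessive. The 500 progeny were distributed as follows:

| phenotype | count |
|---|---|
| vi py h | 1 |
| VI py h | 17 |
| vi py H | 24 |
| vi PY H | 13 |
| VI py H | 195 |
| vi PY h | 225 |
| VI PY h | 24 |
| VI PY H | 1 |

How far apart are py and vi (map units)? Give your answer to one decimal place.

10.0 map units

The two most frequent reciprocal classes, vi PY h and VI py H, are the parental types, so the F1 was vi PY h / VI py H.
The two rarest classes, vi py h and VI PY H, are the double crossovers. Comparing them with the parentals, only the py allele has switched, so py is the middle locus and the order is h – py – vi.
Crossovers in the py–vi interval produce the single-crossover classes VI PY h and vi py H (24 + 24 = 48) plus the double crossovers (2).
RF(py–vi) = (48 + 2) / 500 = 50/500 = 0.1000 → 10.0 map units.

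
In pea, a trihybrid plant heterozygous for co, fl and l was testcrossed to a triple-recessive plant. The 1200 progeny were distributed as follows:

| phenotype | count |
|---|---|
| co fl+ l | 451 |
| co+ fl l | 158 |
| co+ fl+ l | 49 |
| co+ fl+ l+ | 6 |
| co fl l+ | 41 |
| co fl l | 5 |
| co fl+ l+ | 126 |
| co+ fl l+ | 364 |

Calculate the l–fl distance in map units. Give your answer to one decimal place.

24.6 map units

The two most frequent reciprocal classes, co fl+ l and co+ fl l+, are the parental types, so the F1 was co fl+ l / co+ fl l+.
The two rarest classes, co fl l and co+ fl+ l+, are the double crossovers. Comparing them with the parentals, only the fl allele has switched, so fl is the middle locus and the order is l – fl – co.
Crossovers in the l–fl interval produce the single-crossover classes co fl+ l+ and co+ fl l (126 + 158 = 284) plus the double crossovers (11).
RF(l–fl) = (284 + 11) / 1200 = 295/1200 = 0.2458 → 24.6 map units.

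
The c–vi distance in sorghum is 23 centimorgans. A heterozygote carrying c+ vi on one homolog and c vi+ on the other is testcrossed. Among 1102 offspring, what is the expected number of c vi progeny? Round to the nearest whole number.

127

A map distance of 23 centimorgans corresponds to a recombination frequency of 0.230.
The F1 is c+ vi / c vi+, so c vi is a recombinant gamete class with expected frequency r/2 = 0.230/2 = 0.1150.
Expected number = 0.1150 × 1102 = 126.73 ≈ 127.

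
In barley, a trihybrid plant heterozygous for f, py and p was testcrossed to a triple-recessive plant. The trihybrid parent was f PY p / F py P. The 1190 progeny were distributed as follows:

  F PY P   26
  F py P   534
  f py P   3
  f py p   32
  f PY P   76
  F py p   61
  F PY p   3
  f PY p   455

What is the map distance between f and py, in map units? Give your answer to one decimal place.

5.4 map units

The two rarest classes, F PY p and f py P, are the double crossovers. Comparing them with the parentals, only the f allele has switched, so f is the middle locus and the order is p – f – py.
Crossovers in the f–py interval produce the single-crossover classes f py p and F PY P (32 + 26 = 58) plus the double crossovers (6).
RF(f–py) = (58 + 6) / 1190 = 64/1190 = 0.0538 → 5.4 map units.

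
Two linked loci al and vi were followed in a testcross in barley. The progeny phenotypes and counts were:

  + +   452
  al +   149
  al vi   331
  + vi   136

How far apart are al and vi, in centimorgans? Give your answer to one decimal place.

26.7 centimorgans

The two most frequent classes, + + (452) and al vi (331), are the parental types, so the F1 was + + / al vi.
The recombinant classes are + vi and al +: 136 + 149 = 285.
Recombination frequency = 285/1068 = 0.2669 ≈ 26.7%, i.e. 26.7 centimorgans.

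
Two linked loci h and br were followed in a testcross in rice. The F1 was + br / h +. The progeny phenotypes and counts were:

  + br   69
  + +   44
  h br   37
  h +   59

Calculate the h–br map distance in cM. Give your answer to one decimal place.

The recombinant classes are + + and h br: 44 + 37 = 81.
Recombination frequency = 81/209 = 0.3876 ≈ 38.8%, i.e. 38.8 cM.

38.8 cM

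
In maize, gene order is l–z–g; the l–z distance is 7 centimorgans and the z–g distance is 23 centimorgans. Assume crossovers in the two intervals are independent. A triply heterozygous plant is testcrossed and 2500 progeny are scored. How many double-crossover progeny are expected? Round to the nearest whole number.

40

Map distances give recombination frequencies of 0.070 and 0.230 for the two intervals.
With no interference, expected double-crossover frequency = 0.070 × 0.230 = 0.01610.
Expected number = 0.01610 × 2500 = 40.25 ≈ 40.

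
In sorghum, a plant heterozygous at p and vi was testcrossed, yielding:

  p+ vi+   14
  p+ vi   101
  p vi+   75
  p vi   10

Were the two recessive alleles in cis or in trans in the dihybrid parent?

trans

The two most frequent classes are p+ vi (101) and p vi+ (75); these are the parental (non-recombinant) types.
So the F1 carried p+ vi on one chromosome and p vi+ on the other — the recessive alleles are on opposite chromosomes (trans / repulsion).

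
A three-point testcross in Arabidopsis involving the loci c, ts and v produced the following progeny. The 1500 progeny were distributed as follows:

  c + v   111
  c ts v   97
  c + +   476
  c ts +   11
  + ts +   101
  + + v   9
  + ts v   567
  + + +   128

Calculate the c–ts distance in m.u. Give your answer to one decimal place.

The two most frequent reciprocal classes, c + + and + ts v, are the parental types, so the F1 was c + + / + ts v.
The two rarest classes, c ts + and + + v, are the double crossovers. Comparing them with the parentals, only the ts allele has switched, so ts is the middle locus and the order is c – ts – v.
Crossovers in the c–ts interval produce the single-crossover classes + + + and c ts v (128 + 97 = 225) plus the double crossovers (20).
RF(c–ts) = (225 + 20) / 1500 = 245/1500 = 0.1633 → 16.3 m.u.

16.3 m.u.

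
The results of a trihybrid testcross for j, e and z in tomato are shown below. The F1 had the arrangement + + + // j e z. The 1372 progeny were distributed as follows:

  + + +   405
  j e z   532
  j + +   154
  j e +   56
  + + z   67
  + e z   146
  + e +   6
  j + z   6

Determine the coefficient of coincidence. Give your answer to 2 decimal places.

0.39

The two rarest classes, + e + and j + z, are the double crossovers. Comparing them with the parentals, only the e allele has switched, so e is the middle locus and the order is j – e – z.
j–e: (300 + 12)/1372 = 0.2274; e–z: (123 + 12)/1372 = 0.0984.
Expected DCO frequency = 0.2274 × 0.0984 ≈ 0.02238; observed = 12/1372 ≈ 0.00875.
Coefficient of coincidence = 0.00875/0.02238 ≈ 0.39.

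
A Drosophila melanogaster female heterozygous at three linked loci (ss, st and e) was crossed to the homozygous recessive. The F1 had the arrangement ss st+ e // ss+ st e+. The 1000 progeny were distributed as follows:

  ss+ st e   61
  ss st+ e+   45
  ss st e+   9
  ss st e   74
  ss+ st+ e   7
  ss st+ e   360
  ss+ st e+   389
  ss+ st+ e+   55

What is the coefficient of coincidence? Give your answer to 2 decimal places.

The two rarest classes, ss+ st+ e and ss st e+, are the double crossovers. Comparing them with the parentals, only the ss allele has switched, so ss is the middle locus and the order is st – ss – e.
st–ss: (129 + 16)/1000 = 0.1450; ss–e: (106 + 16)/1000 = 0.1220.
Expected DCO frequency = 0.1450 × 0.1220 ≈ 0.01769; observed = 16/1000 ≈ 0.01600.
Coefficient of coincidence = 0.01600/0.01769 ≈ 0.90.

0.90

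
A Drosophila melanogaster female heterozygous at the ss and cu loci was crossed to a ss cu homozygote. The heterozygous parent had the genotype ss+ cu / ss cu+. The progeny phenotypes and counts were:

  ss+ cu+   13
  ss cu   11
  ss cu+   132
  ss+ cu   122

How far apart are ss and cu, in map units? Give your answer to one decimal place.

The recombinant classes are ss+ cu+ and ss cu: 13 + 11 = 24.
Recombination frequency = 24/278 = 0.0863 ≈ 8.6%, i.e. 8.6 map units.

8.6 map units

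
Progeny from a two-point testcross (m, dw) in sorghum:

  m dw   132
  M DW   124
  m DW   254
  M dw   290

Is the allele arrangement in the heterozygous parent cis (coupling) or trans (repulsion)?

The two most frequent classes are M dw (290) and m DW (254); these are the parental (non-recombinant) types.
So the F1 carried M dw on one chromosome and m DW on the other — the recessive alleles are on opposite chromosomes (trans / repulsion).

trans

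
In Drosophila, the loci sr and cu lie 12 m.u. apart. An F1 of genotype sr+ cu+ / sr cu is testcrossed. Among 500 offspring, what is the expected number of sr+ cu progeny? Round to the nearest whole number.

30

A map distance of 12 m.u. corresponds to a recombination frequency of 0.120.
The F1 is sr+ cu+ / sr cu, so sr+ cu is a recombinant gamete class with expected frequency r/2 = 0.120/2 = 0.0600.
Expected number = 0.0600 × 500 = 30.00 ≈ 30.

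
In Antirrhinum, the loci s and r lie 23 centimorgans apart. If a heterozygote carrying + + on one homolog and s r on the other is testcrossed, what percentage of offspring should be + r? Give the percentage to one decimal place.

11.5%

A map distance of 23 centimorgans corresponds to a recombination frequency of 0.230.
The F1 is + + / s r, so + r is a recombinant gamete class with expected frequency r/2 = 0.230/2 = 0.1150.
That is 0.1150 = 11.5% of the progeny.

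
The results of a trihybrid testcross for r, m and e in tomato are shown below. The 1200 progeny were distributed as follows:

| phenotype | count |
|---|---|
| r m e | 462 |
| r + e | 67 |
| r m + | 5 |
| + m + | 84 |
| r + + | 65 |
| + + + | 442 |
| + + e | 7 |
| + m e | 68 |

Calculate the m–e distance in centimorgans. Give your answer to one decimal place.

The two most frequent reciprocal classes, r m e and + + +, are the parental types, so the F1 was r m e / + + +.
The two rarest classes, r m + and + + e, are the double crossovers. Comparing them with the parentals, only the e allele has switched, so e is the middle locus and the order is r – e – m.
Crossovers in the e–m interval produce the single-crossover classes r + e and + m + (67 + 84 = 151) plus the double crossovers (12).
RF(e–m) = (151 + 12) / 1200 = 163/1200 = 0.1358 → 13.6 centimorgans.

13.6 centimorgans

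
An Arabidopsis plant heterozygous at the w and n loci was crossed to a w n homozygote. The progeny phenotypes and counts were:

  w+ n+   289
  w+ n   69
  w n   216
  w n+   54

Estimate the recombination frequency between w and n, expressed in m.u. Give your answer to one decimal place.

19.6 m.u.

The two most frequent classes, w+ n+ (289) and w n (216), are the parental types, so the F1 was w+ n+ / w n.
The recombinant classes are w+ n and w n+: 69 + 54 = 123.
Recombination frequency = 123/628 = 0.1959 ≈ 19.6%, i.e. 19.6 m.u.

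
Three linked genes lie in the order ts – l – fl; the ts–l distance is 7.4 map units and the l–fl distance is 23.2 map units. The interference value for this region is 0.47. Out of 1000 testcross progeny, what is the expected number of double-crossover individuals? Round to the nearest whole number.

9

Map distances give recombination frequencies of 0.074 and 0.232 for the two intervals.
With interference 0.47 (so coincidence = 0.53), expected double-crossover frequency = 0.074 × 0.232 × 0.53 = 0.00910.
Expected number = 0.00910 × 1000 = 9.10 ≈ 9.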